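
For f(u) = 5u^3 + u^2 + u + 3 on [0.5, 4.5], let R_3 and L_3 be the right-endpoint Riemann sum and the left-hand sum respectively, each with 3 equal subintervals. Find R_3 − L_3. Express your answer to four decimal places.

638.6667

R_3 ≈ 929.796296.
L_3 ≈ 291.129630.
R_3 − L_3 ≈ 638.6667.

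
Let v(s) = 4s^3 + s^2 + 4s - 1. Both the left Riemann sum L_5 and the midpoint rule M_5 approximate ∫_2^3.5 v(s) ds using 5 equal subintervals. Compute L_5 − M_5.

L_5 = 138.39.
M_5 = 160.305.
L_5 − M_5 = -21.915.

-21.915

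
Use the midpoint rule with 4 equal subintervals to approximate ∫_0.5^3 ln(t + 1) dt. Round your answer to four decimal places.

2.4437

Δt = (3 − 0.5)/4 = 0.625.
Midpoints: 0.8125, 1.4375, 2.0625, 2.6875.
f(0.8125) ≈ 0.5947, f(1.4375) ≈ 0.8910, f(2.0625) ≈ 1.1192, f(2.6875) ≈ 1.3049.
Sum = Δt · [f(0.8125) + f(1.4375) + f(2.0625) + f(2.6875)].
Sum ≈ 2.4437.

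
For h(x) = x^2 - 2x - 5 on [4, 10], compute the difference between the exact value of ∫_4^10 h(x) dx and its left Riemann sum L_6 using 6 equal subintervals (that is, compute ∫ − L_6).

Exact integral: ∫_4^10 h(x) dx = 198.
L_6 = 163.
Error = 198 − 163 = 35.

35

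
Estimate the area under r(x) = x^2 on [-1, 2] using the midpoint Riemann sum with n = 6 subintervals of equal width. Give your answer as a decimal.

2.9375

Δx = (2 − (-1))/6 = 0.5.
Midpoints: -0.75, -0.25, 0.25, 0.75, 1.25, 1.75.
r(-0.75) = 0.5625, r(-0.25) = 0.0625, r(0.25) = 0.0625, r(0.75) = 0.5625, r(1.25) = 1.5625, r(1.75) = 3.0625.
Sum = Δx · [r(-0.75) + r(-0.25) + r(0.25) + ...].
Sum = 2.9375.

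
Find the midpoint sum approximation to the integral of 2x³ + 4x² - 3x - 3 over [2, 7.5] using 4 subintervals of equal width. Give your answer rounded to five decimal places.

Δx = (7.5 − 2)/4 = 1.375.
Midpoints: 2.6875, 4.0625, 5.4375, 6.8125.
f(2.6875) = 116019/2048, f(4.0625) = 378721/2048, f(5.4375) = 861159/2048, f(6.8125) = 1627221/2048.
Sum = Δx · [f(2.6875) + f(4.0625) + f(5.4375) + f(6.8125)].
Sum ≈ 2002.82715.

2002.82715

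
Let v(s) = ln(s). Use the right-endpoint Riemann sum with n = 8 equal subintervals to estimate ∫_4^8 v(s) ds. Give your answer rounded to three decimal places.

7.261

Δs = (8 − 4)/8 = 0.5.
Right endpoints: 4.5, 5, 5.5, 6, 6.5, 7, 7.5, 8.
v(4.5) ≈ 1.504, v(5) ≈ 1.609, v(5.5) ≈ 1.705, v(6) ≈ 1.792, v(6.5) ≈ 1.872, v(7) ≈ 1.946, v(7.5) ≈ 2.015, v(8) ≈ 2.079.
Sum = Δs · [v(4.5) + v(5) + v(5.5) + ...].
Sum ≈ 7.261.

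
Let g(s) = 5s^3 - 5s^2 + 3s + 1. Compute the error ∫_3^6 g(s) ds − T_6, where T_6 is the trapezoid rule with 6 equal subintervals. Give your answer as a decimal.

Exact integral: ∫_3^6 g(s) ds = 1247.25.
T_6 = 1255.0625.
Error = 1247.25 − 1255.0625 = -7.8125.

-7.8125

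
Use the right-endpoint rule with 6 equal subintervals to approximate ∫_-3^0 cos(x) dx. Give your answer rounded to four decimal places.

Δx = (0 − (-3))/6 = 0.5.
Right endpoints: -2.5, -2, -1.5, -1, -0.5, 0.
f(-2.5) ≈ -0.8011, f(-2) ≈ -0.4161, f(-1.5) ≈ 0.0707, f(-1) ≈ 0.5403, f(-0.5) ≈ 0.8776, f(0) ≈ 1.0000.
Sum = Δx · [f(-2.5) + f(-2) + f(-1.5) + ...].
Sum ≈ 0.6357.

0.6357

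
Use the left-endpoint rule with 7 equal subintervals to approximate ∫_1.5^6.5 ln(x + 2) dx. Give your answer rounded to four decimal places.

8.4819

Δx = (6.5 − 1.5)/7 = 5/7.
Left endpoints: 1.5, 31/14, 41/14, 51/14, 61/14, 71/14, 81/14.
f(1.5) ≈ 1.2528, f(31/14) ≈ 1.4385, f(41/14) ≈ 1.5950, f(51/14) ≈ 1.7304, f(61/14) ≈ 1.8496, f(71/14) ≈ 1.9561, f(81/14) ≈ 2.0523.
Sum = Δx · [f(1.5) + f(31/14) + f(41/14) + ...].
Sum ≈ 8.4819.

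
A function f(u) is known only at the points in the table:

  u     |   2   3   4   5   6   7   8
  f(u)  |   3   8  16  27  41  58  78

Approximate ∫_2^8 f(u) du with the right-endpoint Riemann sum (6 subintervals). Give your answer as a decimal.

228

Δu = 1.
Sum = 1·[8 + 16 + 27 + 41 + 58 + 78] = 228.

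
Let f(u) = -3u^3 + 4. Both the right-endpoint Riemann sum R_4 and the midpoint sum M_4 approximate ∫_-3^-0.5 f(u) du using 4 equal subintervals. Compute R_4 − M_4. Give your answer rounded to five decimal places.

-21.35010

R_4 ≈ 48.0712891.
M_4 ≈ 69.4213867.
R_4 − M_4 ≈ -21.35010.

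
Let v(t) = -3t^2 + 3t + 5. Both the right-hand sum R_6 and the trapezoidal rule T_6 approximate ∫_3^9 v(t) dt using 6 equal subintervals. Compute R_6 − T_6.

-99

R_6 = -666.
T_6 = -567.
R_6 − T_6 = -99.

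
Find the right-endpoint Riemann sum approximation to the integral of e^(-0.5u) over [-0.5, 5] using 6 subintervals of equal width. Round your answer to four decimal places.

1.8949

Δu = (5 − (-0.5))/6 = 11/12.
Right endpoints: 5/12, 4/3, 2.25, 19/6, 49/12, 5.
f(5/12) ≈ 0.8119, f(4/3) ≈ 0.5134, f(2.25) ≈ 0.3247, f(19/6) ≈ 0.2053, f(49/12) ≈ 0.1298, f(5) ≈ 0.0821.
Sum = Δu · [f(5/12) + f(4/3) + f(2.25) + ...].
Sum ≈ 1.8949.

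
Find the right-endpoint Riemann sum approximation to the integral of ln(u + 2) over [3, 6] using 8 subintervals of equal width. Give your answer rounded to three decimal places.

Δu = (6 − 3)/8 = 0.375.
Right endpoints: 3.375, 3.75, 4.125, 4.5, 4.875, 5.25, 5.625, 6.
f(3.375) ≈ 1.682, f(3.75) ≈ 1.749, f(4.125) ≈ 1.812, f(4.5) ≈ 1.872, f(4.875) ≈ 1.928, f(5.25) ≈ 1.981, f(5.625) ≈ 2.031, f(6) ≈ 2.079.
Sum = Δu · [f(3.375) + f(3.75) + f(4.125) + ...].
Sum ≈ 5.676.

5.676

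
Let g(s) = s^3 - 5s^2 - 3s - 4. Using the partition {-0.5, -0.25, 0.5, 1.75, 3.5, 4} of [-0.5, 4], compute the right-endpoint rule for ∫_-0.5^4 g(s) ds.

-103.3984375

Subinterval widths: 0.25, 0.75, 1.25, 1.75, 0.5.
Right endpoints: -0.25, 0.5, 1.75, 3.5, 4.
g(-0.25) = -3.578125, g(0.5) = -6.625, g(1.75) = -19.203125, g(3.5) = -32.875, g(4) = -32.
Sum = Σ Δs_i · g(s_i).
Sum = -103.3984375.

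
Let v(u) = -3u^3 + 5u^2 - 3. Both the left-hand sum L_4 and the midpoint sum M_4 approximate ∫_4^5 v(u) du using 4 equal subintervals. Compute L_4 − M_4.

L_4 = -161.203125.
M_4 = -177.8984375.
L_4 − M_4 = 16.6953125.

16.6953125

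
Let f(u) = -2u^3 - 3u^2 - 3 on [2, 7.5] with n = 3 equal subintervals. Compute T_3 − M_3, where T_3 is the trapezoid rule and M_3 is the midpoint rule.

T_3 ≈ -2101.458333.
M_3 ≈ -1955.880208.
T_3 − M_3 = -145.578125.

-145.578125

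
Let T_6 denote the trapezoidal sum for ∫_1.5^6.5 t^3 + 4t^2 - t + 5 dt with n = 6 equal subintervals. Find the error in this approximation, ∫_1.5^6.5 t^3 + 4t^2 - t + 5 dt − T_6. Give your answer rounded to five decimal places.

-9.25926

Exact integral: ∫_1.5^6.5 f(t) dt ≈ 811.6666667.
T_6 ≈ 820.9259259.
Error ≈ 811.6666667 − 820.9259259 ≈ -9.25926.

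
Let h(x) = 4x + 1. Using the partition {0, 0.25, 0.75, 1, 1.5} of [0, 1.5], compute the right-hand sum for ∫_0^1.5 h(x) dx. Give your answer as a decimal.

Subinterval widths: 0.25, 0.5, 0.25, 0.5.
Right endpoints: 0.25, 0.75, 1, 1.5.
h(0.25) = 2, h(0.75) = 4, h(1) = 5, h(1.5) = 7.
Sum = Σ Δx_i · h(x_i).
Sum = 7.25.

7.25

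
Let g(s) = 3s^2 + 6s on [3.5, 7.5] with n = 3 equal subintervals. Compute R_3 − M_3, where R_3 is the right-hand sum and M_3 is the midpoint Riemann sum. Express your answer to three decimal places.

R_3 ≈ 618.55556.
M_3 ≈ 509.22222.
R_3 − M_3 ≈ 109.333.

109.333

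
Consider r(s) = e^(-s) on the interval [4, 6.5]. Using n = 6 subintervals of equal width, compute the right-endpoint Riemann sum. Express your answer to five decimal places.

0.01355

Δs = (6.5 − 4)/6 = 5/12.
Right endpoints: 53/12, 29/6, 5.25, 17/3, 73/12, 6.5.
r(53/12) ≈ 0.01207, r(29/6) ≈ 0.00796, r(5.25) ≈ 0.00525, r(17/3) ≈ 0.00346, r(73/12) ≈ 0.00228, r(6.5) ≈ 0.00150.
Sum = Δs · [r(53/12) + r(29/6) + r(5.25) + ...].
Sum ≈ 0.01355.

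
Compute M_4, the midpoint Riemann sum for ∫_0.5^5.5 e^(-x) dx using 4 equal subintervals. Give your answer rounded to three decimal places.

Δx = (5.5 − 0.5)/4 = 1.25.
Midpoints: 1.125, 2.375, 3.625, 4.875.
f(1.125) ≈ 0.325, f(2.375) ≈ 0.093, f(3.625) ≈ 0.027, f(4.875) ≈ 0.008.
Sum = Δx · [f(1.125) + f(2.375) + f(3.625) + f(4.875)].
Sum ≈ 0.565.

0.565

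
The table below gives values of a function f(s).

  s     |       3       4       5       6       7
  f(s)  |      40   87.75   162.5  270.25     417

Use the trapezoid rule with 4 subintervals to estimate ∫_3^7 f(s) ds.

Δs = 1.
T_4 = (1/2)·[40 + 2·87.75 + 2·162.5 + 2·270.25 + 417] = 749.

749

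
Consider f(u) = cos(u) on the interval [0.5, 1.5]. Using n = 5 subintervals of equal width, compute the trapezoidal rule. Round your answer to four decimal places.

Δu = (1.5 − 0.5)/5 = 0.2.
f(0.5) ≈ 0.8776, f(0.7) ≈ 0.7648, f(0.9) ≈ 0.6216, f(1.1) ≈ 0.4536, f(1.3) ≈ 0.2675, f(1.5) ≈ 0.0707.
T_5 = (Δu/2)·[f(u_0) + 2f(u_1) + ... + 2f(u_{4}) + f(u_5)].
Sum ≈ 0.5163.

0.5163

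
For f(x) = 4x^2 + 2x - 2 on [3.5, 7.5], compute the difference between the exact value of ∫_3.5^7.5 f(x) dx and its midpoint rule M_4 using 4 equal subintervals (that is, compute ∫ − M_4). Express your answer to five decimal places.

Exact integral: ∫_3.5^7.5 f(x) dx ≈ 541.3333333.
M_4 = 540.
Error ≈ 541.3333333 − 540 ≈ 1.33333.

1.33333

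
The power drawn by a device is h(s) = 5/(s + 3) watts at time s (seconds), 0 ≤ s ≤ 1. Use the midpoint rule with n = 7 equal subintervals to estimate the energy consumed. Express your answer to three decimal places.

Δs = (1 − 0)/7 = 1/7.
Midpoints: 1/14, 3/14, 5/14, 0.5, 9/14, 11/14, 13/14.
h(1/14) = 70/43, h(3/14) = 14/9, h(5/14) = 70/47, h(0.5) = 10/7, h(9/14) = 70/51, h(11/14) = 70/53, h(13/14) = 14/11.
Sum = Δs · [h(1/14) + h(3/14) + h(5/14) + ...].
Sum ≈ 1.438.

1.438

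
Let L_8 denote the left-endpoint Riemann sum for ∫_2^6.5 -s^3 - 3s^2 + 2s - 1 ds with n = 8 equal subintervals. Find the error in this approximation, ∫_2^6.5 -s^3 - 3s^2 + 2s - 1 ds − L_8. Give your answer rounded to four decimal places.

Exact integral: ∫_2^6.5 f(s) ds = -675.140625.
L_8 ≈ -574.147705.
Error ≈ -675.140625 − (-574.147705) ≈ -100.9929.

-100.9929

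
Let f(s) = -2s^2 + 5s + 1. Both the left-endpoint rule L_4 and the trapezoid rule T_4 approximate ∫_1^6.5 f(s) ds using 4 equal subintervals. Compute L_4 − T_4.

37.8125

L_4 = -39.4453125.
T_4 = -77.2578125.
L_4 − T_4 = 37.8125.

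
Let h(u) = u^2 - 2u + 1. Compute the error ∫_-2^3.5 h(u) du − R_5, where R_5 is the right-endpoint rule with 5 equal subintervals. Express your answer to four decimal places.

0.4033

Exact integral: ∫_-2^3.5 h(u) du ≈ 14.208333.
R_5 = 13.805.
Error ≈ 14.208333 − 13.805 ≈ 0.4033.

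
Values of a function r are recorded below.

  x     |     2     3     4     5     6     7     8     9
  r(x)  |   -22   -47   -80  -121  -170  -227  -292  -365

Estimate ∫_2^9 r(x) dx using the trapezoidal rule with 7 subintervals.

-1130.5

Δx = 1.
T_7 = (1/2)·[(-22) + 2·(-47) + 2·(-80) + 2·(-121) + 2·(-170) + 2·(-227) + 2·(-292) + (-365)] = -1130.5.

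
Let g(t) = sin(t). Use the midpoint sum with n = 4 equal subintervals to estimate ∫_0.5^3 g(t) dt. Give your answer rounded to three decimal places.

Δt = (3 − 0.5)/4 = 0.625.
Midpoints: 0.8125, 1.4375, 2.0625, 2.6875.
g(0.8125) ≈ 0.726, g(1.4375) ≈ 0.991, g(2.0625) ≈ 0.882, g(2.6875) ≈ 0.439.
Sum = Δt · [g(0.8125) + g(1.4375) + g(2.0625) + g(2.6875)].
Sum ≈ 1.898.

1.898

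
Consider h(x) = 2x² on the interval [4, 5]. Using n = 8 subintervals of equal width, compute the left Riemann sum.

39.546875

Δx = (5 − 4)/8 = 0.125.
Left endpoints: 4, 4.125, 4.25, 4.375, 4.5, 4.625, 4.75, 4.875.
h(4) = 32, h(4.125) = 34.03125, h(4.25) = 36.125, h(4.375) = 38.28125, h(4.5) = 40.5, h(4.625) = 42.78125, h(4.75) = 45.125, h(4.875) = 47.53125.
Sum = Δx · [h(4) + h(4.125) + h(4.25) + ...].
Sum = 39.546875.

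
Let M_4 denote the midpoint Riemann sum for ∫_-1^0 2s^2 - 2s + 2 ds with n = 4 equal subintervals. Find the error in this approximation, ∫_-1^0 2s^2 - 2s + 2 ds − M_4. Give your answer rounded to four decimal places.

Exact integral: ∫_-1^0 f(s) ds ≈ 3.666667.
M_4 = 3.65625.
Error ≈ 3.666667 − 3.65625 ≈ 0.0104.

0.0104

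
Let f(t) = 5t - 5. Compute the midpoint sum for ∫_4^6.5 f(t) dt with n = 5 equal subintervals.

Δt = (6.5 − 4)/5 = 0.5.
Midpoints: 4.25, 4.75, 5.25, 5.75, 6.25.
f(4.25) = 16.25, f(4.75) = 18.75, f(5.25) = 21.25, f(5.75) = 23.75, f(6.25) = 26.25.
Sum = Δt · [f(4.25) + f(4.75) + f(5.25) + f(5.75) + f(6.25)].
Sum = 53.125.

53.125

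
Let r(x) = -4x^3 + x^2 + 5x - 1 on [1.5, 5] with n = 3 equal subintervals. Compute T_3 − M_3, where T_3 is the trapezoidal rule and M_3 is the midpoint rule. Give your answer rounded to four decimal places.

-45.2569

T_3 ≈ -556.192130.
M_3 ≈ -510.935185.
T_3 − M_3 ≈ -45.2569.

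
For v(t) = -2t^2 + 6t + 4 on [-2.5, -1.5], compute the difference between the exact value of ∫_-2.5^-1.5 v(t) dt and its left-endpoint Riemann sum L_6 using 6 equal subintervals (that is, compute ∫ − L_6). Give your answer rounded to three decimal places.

1.176

Exact integral: ∫_-2.5^-1.5 v(t) dt ≈ -16.16667.
L_6 ≈ -17.34259.
Error ≈ -16.16667 − (-17.34259) ≈ 1.176.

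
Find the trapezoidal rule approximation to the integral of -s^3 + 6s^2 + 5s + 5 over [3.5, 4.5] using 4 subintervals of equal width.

Δs = (4.5 − 3.5)/4 = 0.25.
f(3.5) = 53.125, f(3.75) = 55.390625, f(4) = 57, f(4.25) = 57.859375, f(4.5) = 57.875.
T_4 = (Δs/2)·[f(s_0) + 2f(s_1) + 2f(s_2) + 2f(s_3) + f(s_4)].
Sum = 56.4375.

56.4375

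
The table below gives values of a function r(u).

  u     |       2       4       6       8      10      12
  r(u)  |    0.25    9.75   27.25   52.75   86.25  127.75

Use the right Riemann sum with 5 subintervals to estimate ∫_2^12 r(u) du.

607.5

Δu = 2.
Sum = 2·[9.75 + 27.25 + 52.75 + 86.25 + 127.75] = 607.5.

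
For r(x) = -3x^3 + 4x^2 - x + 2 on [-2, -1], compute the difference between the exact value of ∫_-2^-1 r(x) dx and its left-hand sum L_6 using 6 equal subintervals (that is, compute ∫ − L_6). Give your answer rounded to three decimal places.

-2.914

Exact integral: ∫_-2^-1 r(x) dx ≈ 24.08333.
L_6 ≈ 26.99769.
Error ≈ 24.08333 − 26.99769 ≈ -2.914.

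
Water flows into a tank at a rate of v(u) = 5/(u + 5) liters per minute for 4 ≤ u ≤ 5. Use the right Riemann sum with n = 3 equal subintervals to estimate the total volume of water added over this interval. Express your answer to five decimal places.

Δu = (5 − 4)/3 = 1/3.
Right endpoints: 13/3, 14/3, 5.
v(13/3) = 15/28, v(14/3) = 15/29, v(5) = 0.5.
Sum = Δu · [v(13/3) + v(14/3) + v(5)].
Sum ≈ 0.51765.

0.51765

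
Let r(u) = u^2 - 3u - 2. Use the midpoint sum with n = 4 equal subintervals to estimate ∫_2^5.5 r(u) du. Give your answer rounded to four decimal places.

Δu = (5.5 − 2)/4 = 0.875.
Midpoints: 2.4375, 3.3125, 4.1875, 5.0625.
r(2.4375) = -3.37109375, r(3.3125) = -0.96484375, r(4.1875) = 2.97265625, r(5.0625) = 8.44140625.
Sum = Δu · [r(2.4375) + r(3.3125) + r(4.1875) + r(5.0625)].
Sum ≈ 6.1934.

6.1934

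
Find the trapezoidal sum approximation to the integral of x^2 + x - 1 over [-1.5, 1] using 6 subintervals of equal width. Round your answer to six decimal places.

-1.594329

Δx = (1 − (-1.5))/6 = 5/12.
f(-1.5) = -0.25, f(-13/12) = -131/144, f(-2/3) = -11/9, f(-0.25) = -1.1875, f(1/6) = -29/36, f(7/12) = -11/144, f(1) = 1.
T_6 = (Δx/2)·[f(x_0) + 2f(x_1) + ... + 2f(x_{5}) + f(x_6)].
Sum ≈ -1.594329.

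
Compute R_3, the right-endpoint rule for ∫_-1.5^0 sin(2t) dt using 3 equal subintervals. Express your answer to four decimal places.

Δt = (0 − (-1.5))/3 = 0.5.
Right endpoints: -1, -0.5, 0.
f(-1) ≈ -0.9093, f(-0.5) ≈ -0.8415, f(0) ≈ 0.0000.
Sum = Δt · [f(-1) + f(-0.5) + f(0)].
Sum ≈ -0.8754.

-0.8754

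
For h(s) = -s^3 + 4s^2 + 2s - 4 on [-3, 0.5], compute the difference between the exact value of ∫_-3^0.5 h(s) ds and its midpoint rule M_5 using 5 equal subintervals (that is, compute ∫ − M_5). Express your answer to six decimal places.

1.107604

Exact integral: ∫_-3^0.5 h(s) ds ≈ 33.65104167.
M_5 = 32.5434375.
Error ≈ 33.65104167 − 32.5434375 ≈ 1.107604.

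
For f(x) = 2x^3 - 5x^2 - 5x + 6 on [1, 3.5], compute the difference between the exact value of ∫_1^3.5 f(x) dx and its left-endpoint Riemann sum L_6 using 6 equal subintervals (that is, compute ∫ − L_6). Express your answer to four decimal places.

2.5101

Exact integral: ∫_1^3.5 f(x) dx ≈ -8.385417.
L_6 ≈ -10.895544.
Error ≈ -8.385417 − (-10.895544) ≈ 2.5101.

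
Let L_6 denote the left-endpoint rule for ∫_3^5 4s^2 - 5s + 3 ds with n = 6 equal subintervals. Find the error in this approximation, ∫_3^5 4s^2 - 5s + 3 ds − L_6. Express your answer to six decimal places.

Exact integral: ∫_3^5 f(s) ds ≈ 96.66666667.
L_6 ≈ 87.81481481.
Error ≈ 96.66666667 − 87.81481481 ≈ 8.851852.

8.851852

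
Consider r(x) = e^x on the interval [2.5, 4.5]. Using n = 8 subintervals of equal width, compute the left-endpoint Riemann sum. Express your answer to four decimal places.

Δx = (4.5 − 2.5)/8 = 0.25.
Left endpoints: 2.5, 2.75, 3, 3.25, 3.5, 3.75, 4, 4.25.
r(2.5) ≈ 12.1825, r(2.75) ≈ 15.6426, r(3) ≈ 20.0855, r(3.25) ≈ 25.7903, r(3.5) ≈ 33.1155, r(3.75) ≈ 42.5211, r(4) ≈ 54.5982, r(4.25) ≈ 70.1054.
Sum = Δx · [r(2.5) + r(2.75) + r(3) + ...].
Sum ≈ 68.5103.

68.5103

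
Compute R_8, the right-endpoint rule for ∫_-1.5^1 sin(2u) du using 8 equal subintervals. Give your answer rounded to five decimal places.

-0.11339

Δu = (1 − (-1.5))/8 = 0.3125.
Right endpoints: -1.1875, -0.875, -0.5625, -0.25, 0.0625, 0.375, 0.6875, 1.
f(-1.1875) ≈ -0.69369, f(-0.875) ≈ -0.98399, f(-0.5625) ≈ -0.90227, f(-0.25) ≈ -0.47943, f(0.0625) ≈ 0.12467, f(0.375) ≈ 0.68164, f(0.6875) ≈ 0.98089, f(1) ≈ 0.90930.
Sum = Δu · [f(-1.1875) + f(-0.875) + f(-0.5625) + ...].
Sum ≈ -0.11339.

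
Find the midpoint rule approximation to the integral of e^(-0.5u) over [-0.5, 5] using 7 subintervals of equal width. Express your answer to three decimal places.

2.388

Δu = (5 − (-0.5))/7 = 11/14.
Midpoints: -3/28, 19/28, 41/28, 2.25, 85/28, 107/28, 129/28.
f(-3/28) ≈ 1.055, f(19/28) ≈ 0.712, f(41/28) ≈ 0.481, f(2.25) ≈ 0.325, f(85/28) ≈ 0.219, f(107/28) ≈ 0.148, f(129/28) ≈ 0.100.
Sum = Δu · [f(-3/28) + f(19/28) + f(41/28) + ...].
Sum ≈ 2.388.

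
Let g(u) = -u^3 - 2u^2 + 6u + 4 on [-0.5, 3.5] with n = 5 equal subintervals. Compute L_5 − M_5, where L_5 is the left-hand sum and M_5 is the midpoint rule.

L_5 = 0.26.
M_5 = -12.78.
L_5 − M_5 = 13.04.

13.04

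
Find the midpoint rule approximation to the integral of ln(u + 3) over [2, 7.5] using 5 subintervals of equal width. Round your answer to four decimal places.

11.1475

Δu = (7.5 − 2)/5 = 1.1.
Midpoints: 2.55, 3.65, 4.75, 5.85, 6.95.
f(2.55) ≈ 1.7138, f(3.65) ≈ 1.8946, f(4.75) ≈ 2.0477, f(5.85) ≈ 2.1804, f(6.95) ≈ 2.2976.
Sum = Δu · [f(2.55) + f(3.65) + f(4.75) + f(5.85) + f(6.95)].
Sum ≈ 11.1475.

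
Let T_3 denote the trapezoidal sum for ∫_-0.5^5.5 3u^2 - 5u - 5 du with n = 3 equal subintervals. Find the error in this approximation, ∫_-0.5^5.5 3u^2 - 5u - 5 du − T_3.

Exact integral: ∫_-0.5^5.5 f(u) du = 61.5.
T_3 = 73.5.
Error = 61.5 − 73.5 = -12.

-12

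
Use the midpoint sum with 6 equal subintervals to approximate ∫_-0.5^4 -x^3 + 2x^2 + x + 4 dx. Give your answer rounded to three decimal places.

Δx = (4 − (-0.5))/6 = 0.75.
Midpoints: -0.125, 0.625, 1.375, 2.125, 2.875, 3.625.
f(-0.125) = 2001/512, f(0.625) = 2643/512, f(1.375) = 3357/512, f(2.125) = 2847/512, f(2.875) = -183/512, f(3.625) = -7029/512.
Sum = Δx · [f(-0.125) + f(0.625) + f(1.375) + ...].
Sum ≈ 5.326.

5.326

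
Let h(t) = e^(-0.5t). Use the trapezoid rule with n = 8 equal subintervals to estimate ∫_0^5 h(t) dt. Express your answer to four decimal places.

1.8507

Δt = (5 − 0)/8 = 0.625.
h(0) ≈ 1.0000, h(0.625) ≈ 0.7316, h(1.25) ≈ 0.5353, h(1.875) ≈ 0.3916, h(2.5) ≈ 0.2865, h(3.125) ≈ 0.2096, h(3.75) ≈ 0.1534, h(4.375) ≈ 0.1122, h(5) ≈ 0.0821.
T_8 = (Δt/2)·[h(t_0) + 2h(t_1) + ... + 2h(t_{7}) + h(t_8)].
Sum ≈ 1.8507.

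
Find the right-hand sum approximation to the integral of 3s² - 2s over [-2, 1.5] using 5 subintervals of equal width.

9.695

Δs = (1.5 − (-2))/5 = 0.7.
Right endpoints: -1.3, -0.6, 0.1, 0.8, 1.5.
f(-1.3) = 7.67, f(-0.6) = 2.28, f(0.1) = -0.17, f(0.8) = 0.32, f(1.5) = 3.75.
Sum = Δs · [f(-1.3) + f(-0.6) + f(0.1) + f(0.8) + f(1.5)].
Sum = 9.695.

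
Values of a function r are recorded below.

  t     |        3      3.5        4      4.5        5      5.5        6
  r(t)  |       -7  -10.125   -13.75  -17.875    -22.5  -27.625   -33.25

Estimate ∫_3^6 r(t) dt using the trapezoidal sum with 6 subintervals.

Δt = 0.5.
T_6 = (0.5/2)·[(-7) + 2·(-10.125) + 2·(-13.75) + 2·(-17.875) + 2·(-22.5) + 2·(-27.625) + (-33.25)] = -56.

-56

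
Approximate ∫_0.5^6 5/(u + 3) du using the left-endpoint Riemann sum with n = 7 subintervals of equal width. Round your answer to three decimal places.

5.083

Δu = (6 − 0.5)/7 = 11/14.
Left endpoints: 0.5, 9/7, 29/14, 20/7, 51/14, 31/7, 73/14.
f(0.5) = 10/7, f(9/7) = 7/6, f(29/14) = 70/71, f(20/7) = 35/41, f(51/14) = 70/93, f(31/7) = 35/52, f(73/14) = 14/23.
Sum = Δu · [f(0.5) + f(9/7) + f(29/14) + ...].
Sum ≈ 5.083.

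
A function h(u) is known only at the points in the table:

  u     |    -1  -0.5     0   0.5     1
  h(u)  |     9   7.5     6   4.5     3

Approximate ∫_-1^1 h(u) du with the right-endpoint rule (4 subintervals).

10.5

Δu = 0.5.
Sum = 0.5·[7.5 + 6 + 4.5 + 3] = 10.5.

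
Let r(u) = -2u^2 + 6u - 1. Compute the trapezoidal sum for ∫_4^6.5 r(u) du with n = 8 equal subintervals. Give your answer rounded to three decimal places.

Δu = (6.5 − 4)/8 = 0.3125.
r(4) = -9, r(4.3125) = -12.3203125, r(4.625) = -16.03125, r(4.9375) = -20.1328125, r(5.25) = -24.625, r(5.5625) = -29.5078125, r(5.875) = -34.78125, r(6.1875) = -40.4453125, r(6.5) = -46.5.
T_8 = (Δu/2)·[r(u_0) + 2r(u_1) + ... + 2r(u_{7}) + r(u_8)].
Sum ≈ -64.248.

-64.248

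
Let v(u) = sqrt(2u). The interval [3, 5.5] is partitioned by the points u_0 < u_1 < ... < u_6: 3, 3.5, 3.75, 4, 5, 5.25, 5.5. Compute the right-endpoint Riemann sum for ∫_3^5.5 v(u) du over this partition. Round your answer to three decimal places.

Subinterval widths: 0.5, 0.25, 0.25, 1, 0.25, 0.25.
Right endpoints: 3.5, 3.75, 4, 5, 5.25, 5.5.
v(3.5) ≈ 2.646, v(3.75) ≈ 2.739, v(4) ≈ 2.828, v(5) ≈ 3.162, v(5.25) ≈ 3.240, v(5.5) ≈ 3.317.
Sum = Σ Δu_i · v(u_i).
Sum ≈ 7.516.

7.516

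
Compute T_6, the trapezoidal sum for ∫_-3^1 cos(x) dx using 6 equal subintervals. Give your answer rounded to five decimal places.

Δx = (1 − (-3))/6 = 2/3.
f(-3) ≈ -0.98999, f(-7/3) ≈ -0.69076, f(-5/3) ≈ -0.09572, f(-1) ≈ 0.54030, f(-1/3) ≈ 0.94496, f(1/3) ≈ 0.94496, f(1) ≈ 0.54030.
T_6 = (Δx/2)·[f(x_0) + 2f(x_1) + ... + 2f(x_{5}) + f(x_6)].
Sum ≈ 0.94593.

0.94593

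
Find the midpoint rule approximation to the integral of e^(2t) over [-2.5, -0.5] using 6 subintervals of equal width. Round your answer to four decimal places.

Δt = (-0.5 − (-2.5))/6 = 1/3.
Midpoints: -7/3, -2, -5/3, -4/3, -1, -2/3.
f(-7/3) ≈ 0.0094, f(-2) ≈ 0.0183, f(-5/3) ≈ 0.0357, f(-4/3) ≈ 0.0695, f(-1) ≈ 0.1353, f(-2/3) ≈ 0.2636.
Sum = Δt · [f(-7/3) + f(-2) + f(-5/3) + ...].
Sum ≈ 0.1773.

0.1773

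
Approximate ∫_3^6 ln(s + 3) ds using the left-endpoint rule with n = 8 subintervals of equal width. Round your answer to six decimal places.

Δs = (6 − 3)/8 = 0.375.
Left endpoints: 3, 3.375, 3.75, 4.125, 4.5, 4.875, 5.25, 5.625.
f(3) ≈ 1.791759, f(3.375) ≈ 1.852384, f(3.75) ≈ 1.909543, f(4.125) ≈ 1.963610, f(4.5) ≈ 2.014903, f(4.875) ≈ 2.063693, f(5.25) ≈ 2.110213, f(5.625) ≈ 2.154665.
Sum = Δs · [f(3) + f(3.375) + f(3.75) + ...].
Sum ≈ 5.947789.

5.947789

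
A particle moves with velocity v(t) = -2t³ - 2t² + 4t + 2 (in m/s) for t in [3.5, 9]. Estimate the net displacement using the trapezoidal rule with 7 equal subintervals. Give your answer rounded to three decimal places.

Δt = (9 − 3.5)/7 = 11/14.
v(3.5) = -94.25, v(30/7) = -60034/343, v(71/14) = -397909/1372, v(41/7) = -152654/343, v(93/14) = -886243/1372, v(52/7) = -308194/343, v(115/14) = -1658201/1372, v(9) = -1582.
T_7 = (Δt/2)·[v(t_0) + 2v(t_1) + ... + 2v(t_{6}) + v(t_7)].
Sum ≈ -3536.739.

-3536.739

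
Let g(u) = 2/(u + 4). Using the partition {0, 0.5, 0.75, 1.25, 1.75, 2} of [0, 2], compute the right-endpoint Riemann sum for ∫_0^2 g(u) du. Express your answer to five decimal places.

Subinterval widths: 0.5, 0.25, 0.5, 0.5, 0.25.
Right endpoints: 0.5, 0.75, 1.25, 1.75, 2.
g(0.5) = 4/9, g(0.75) = 8/19, g(1.25) = 8/21, g(1.75) = 8/23, g(2) = 1/3.
Sum = Σ Δu_i · g(u_i).
Sum ≈ 0.77521.

0.77521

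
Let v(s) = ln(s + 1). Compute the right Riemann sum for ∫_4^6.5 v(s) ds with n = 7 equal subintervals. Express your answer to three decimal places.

Δs = (6.5 − 4)/7 = 5/14.
Right endpoints: 61/14, 33/7, 71/14, 38/7, 81/14, 43/7, 6.5.
v(61/14) ≈ 1.678, v(33/7) ≈ 1.743, v(71/14) ≈ 1.804, v(38/7) ≈ 1.861, v(81/14) ≈ 1.915, v(43/7) ≈ 1.966, v(6.5) ≈ 2.015.
Sum = Δs · [v(61/14) + v(33/7) + v(71/14) + ...].
Sum ≈ 4.636.

4.636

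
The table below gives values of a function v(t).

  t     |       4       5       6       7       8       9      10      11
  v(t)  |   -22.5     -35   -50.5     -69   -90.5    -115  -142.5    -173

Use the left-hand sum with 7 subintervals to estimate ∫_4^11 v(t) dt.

Δt = 1.
Sum = 1·[(-22.5) + (-35) + (-50.5) + (-69) + (-90.5) + (-115) + (-142.5)] = -525.

-525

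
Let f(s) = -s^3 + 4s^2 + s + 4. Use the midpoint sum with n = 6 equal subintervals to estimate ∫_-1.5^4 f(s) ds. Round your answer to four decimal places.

Δs = (4 − (-1.5))/6 = 11/12.
Midpoints: -25/24, -0.125, 19/24, 41/24, 2.625, 85/24.
f(-25/24) = 116521/13824, f(-0.125) = 2017/512, f(19/24) = 94037/13824, f(41/24) = 171367/13824, f(2.625) = 8243/512, f(85/24) = 183731/13824.
Sum = Δs · [f(-25/24) + f(-0.125) + f(19/24) + ...].
Sum ≈ 55.8777.

55.8777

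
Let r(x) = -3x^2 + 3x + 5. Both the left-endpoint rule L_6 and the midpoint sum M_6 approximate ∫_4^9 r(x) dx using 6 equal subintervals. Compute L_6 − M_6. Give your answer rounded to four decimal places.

72.3958

L_6 ≈ -469.236111.
M_6 ≈ -541.631944.
L_6 − M_6 ≈ 72.3958.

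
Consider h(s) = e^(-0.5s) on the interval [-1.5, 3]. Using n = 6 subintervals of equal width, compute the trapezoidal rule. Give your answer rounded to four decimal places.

Δs = (3 − (-1.5))/6 = 0.75.
h(-1.5) ≈ 2.1170, h(-0.75) ≈ 1.4550, h(0) ≈ 1.0000, h(0.75) ≈ 0.6873, h(1.5) ≈ 0.4724, h(2.25) ≈ 0.3247, h(3) ≈ 0.2231.
T_6 = (Δs/2)·[h(s_0) + 2h(s_1) + ... + 2h(s_{5}) + h(s_6)].
Sum ≈ 3.8320.

3.8320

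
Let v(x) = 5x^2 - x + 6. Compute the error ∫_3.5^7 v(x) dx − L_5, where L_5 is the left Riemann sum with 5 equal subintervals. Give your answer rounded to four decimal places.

61.6583

Exact integral: ∫_3.5^7 v(x) dx ≈ 502.833333.
L_5 = 441.175.
Error ≈ 502.833333 − 441.175 ≈ 61.6583.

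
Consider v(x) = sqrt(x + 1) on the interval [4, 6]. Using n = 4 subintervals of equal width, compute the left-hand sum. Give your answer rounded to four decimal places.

Δx = (6 − 4)/4 = 0.5.
Left endpoints: 4, 4.5, 5, 5.5.
v(4) ≈ 2.2361, v(4.5) ≈ 2.3452, v(5) ≈ 2.4495, v(5.5) ≈ 2.5495.
Sum = Δx · [v(4) + v(4.5) + v(5) + v(5.5)].
Sum ≈ 4.7901.

4.7901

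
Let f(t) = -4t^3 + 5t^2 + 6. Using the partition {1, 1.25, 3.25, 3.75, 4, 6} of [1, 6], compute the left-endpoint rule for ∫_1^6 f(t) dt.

Subinterval widths: 0.25, 2, 0.5, 0.25, 2.
Left endpoints: 1, 1.25, 3.25, 3.75, 4.
f(1) = 7, f(1.25) = 6, f(3.25) = -78.5, f(3.75) = -134.625, f(4) = -170.
Sum = Σ Δt_i · f(t_i).
Sum = -399.15625.

-399.15625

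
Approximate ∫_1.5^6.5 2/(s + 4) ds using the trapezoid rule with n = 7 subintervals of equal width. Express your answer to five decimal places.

1.29529

Δs = (6.5 − 1.5)/7 = 5/7.
f(1.5) = 4/11, f(31/14) = 28/87, f(41/14) = 28/97, f(51/14) = 28/107, f(61/14) = 28/117, f(71/14) = 28/127, f(81/14) = 28/137, f(6.5) = 4/21.
T_7 = (Δs/2)·[f(s_0) + 2f(s_1) + ... + 2f(s_{6}) + f(s_7)].
Sum ≈ 1.29529.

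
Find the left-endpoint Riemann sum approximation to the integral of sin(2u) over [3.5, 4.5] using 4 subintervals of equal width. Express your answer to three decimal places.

0.846

Δu = (4.5 − 3.5)/4 = 0.25.
Left endpoints: 3.5, 3.75, 4, 4.25.
f(3.5) ≈ 0.657, f(3.75) ≈ 0.938, f(4) ≈ 0.989, f(4.25) ≈ 0.798.
Sum = Δu · [f(3.5) + f(3.75) + f(4) + f(4.25)].
Sum ≈ 0.846.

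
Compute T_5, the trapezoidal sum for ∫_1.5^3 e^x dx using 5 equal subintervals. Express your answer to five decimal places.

15.72070

Δx = (3 − 1.5)/5 = 0.3.
f(1.5) ≈ 4.48169, f(1.8) ≈ 6.04965, f(2.1) ≈ 8.16617, f(2.4) ≈ 11.02318, f(2.7) ≈ 14.87973, f(3) ≈ 20.08554.
T_5 = (Δx/2)·[f(x_0) + 2f(x_1) + ... + 2f(x_{4}) + f(x_5)].
Sum ≈ 15.72070.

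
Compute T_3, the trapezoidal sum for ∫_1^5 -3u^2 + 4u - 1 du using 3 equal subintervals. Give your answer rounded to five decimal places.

Δu = (5 − 1)/3 = 4/3.
f(1) = 0, f(7/3) = -8, f(11/3) = -80/3, f(5) = -56.
T_3 = (Δu/2)·[f(u_0) + 2f(u_1) + 2f(u_2) + f(u_3)].
Sum ≈ -83.55556.

-83.55556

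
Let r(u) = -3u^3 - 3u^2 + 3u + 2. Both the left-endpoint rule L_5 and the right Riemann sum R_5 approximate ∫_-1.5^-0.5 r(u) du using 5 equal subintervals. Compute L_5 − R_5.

0.15

L_5 = -0.385.
R_5 = -0.535.
L_5 − R_5 = 0.15.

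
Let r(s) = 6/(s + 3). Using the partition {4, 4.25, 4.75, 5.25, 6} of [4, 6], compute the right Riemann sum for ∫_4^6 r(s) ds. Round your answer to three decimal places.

Subinterval widths: 0.25, 0.5, 0.5, 0.75.
Right endpoints: 4.25, 4.75, 5.25, 6.
r(4.25) = 24/29, r(4.75) = 24/31, r(5.25) = 8/11, r(6) = 2/3.
Sum = Σ Δs_i · r(s_i).
Sum ≈ 1.458.

1.458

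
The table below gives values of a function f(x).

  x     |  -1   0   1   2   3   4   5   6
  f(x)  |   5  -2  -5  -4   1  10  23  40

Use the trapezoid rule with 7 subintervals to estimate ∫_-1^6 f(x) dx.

45.5

Δx = 1.
T_7 = (1/2)·[5 + 2·(-2) + 2·(-5) + 2·(-4) + 2·1 + 2·10 + 2·23 + 40] = 45.5.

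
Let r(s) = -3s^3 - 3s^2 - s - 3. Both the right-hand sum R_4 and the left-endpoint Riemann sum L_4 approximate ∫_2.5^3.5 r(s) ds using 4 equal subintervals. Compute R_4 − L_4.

R_4 = -129.40625.
L_4 = -104.21875.
R_4 − L_4 = -25.1875.

-25.1875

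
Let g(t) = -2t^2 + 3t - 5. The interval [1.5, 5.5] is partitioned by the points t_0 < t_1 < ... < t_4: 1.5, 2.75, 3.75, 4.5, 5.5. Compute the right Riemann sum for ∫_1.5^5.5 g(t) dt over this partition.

Subinterval widths: 1.25, 1, 0.75, 1.
Right endpoints: 2.75, 3.75, 4.5, 5.5.
g(2.75) = -11.875, g(3.75) = -21.875, g(4.5) = -32, g(5.5) = -49.
Sum = Σ Δt_i · g(t_i).
Sum = -109.71875.

-109.71875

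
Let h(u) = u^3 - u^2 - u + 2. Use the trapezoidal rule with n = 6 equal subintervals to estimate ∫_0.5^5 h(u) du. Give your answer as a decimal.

Δu = (5 − 0.5)/6 = 0.75.
h(0.5) = 1.375, h(1.25) = 1.140625, h(2) = 4, h(2.75) = 12.484375, h(3.5) = 29.125, h(4.25) = 56.453125, h(5) = 97.
T_6 = (Δu/2)·[h(u_0) + 2h(u_1) + ... + 2h(u_{5}) + h(u_6)].
Sum = 114.29296875.

114.29296875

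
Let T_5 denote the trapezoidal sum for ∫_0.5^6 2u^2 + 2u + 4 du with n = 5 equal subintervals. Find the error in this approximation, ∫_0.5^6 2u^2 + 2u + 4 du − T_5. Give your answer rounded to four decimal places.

Exact integral: ∫_0.5^6 f(u) du ≈ 201.666667.
T_5 = 203.885.
Error ≈ 201.666667 − 203.885 ≈ -2.2183.

-2.2183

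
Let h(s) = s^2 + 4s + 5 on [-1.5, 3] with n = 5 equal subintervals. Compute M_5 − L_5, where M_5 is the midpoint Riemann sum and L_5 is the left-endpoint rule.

10.22625

M_5 = 45.82125.
L_5 = 35.595.
M_5 − L_5 = 10.22625.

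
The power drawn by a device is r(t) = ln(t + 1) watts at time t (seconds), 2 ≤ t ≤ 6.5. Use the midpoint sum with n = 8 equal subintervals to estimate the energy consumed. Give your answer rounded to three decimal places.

7.319

Δt = (6.5 − 2)/8 = 0.5625.
Midpoints: 2.28125, 2.84375, 3.40625, 3.96875, 4.53125, 5.09375, 5.65625, 6.21875.
r(2.28125) ≈ 1.188, r(2.84375) ≈ 1.346, r(3.40625) ≈ 1.483, r(3.96875) ≈ 1.603, r(4.53125) ≈ 1.710, r(5.09375) ≈ 1.807, r(5.65625) ≈ 1.896, r(6.21875) ≈ 1.977.
Sum = Δt · [r(2.28125) + r(2.84375) + r(3.40625) + ...].
Sum ≈ 7.319.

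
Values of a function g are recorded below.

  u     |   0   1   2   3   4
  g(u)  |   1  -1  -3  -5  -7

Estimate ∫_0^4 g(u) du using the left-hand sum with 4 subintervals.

-8

Δu = 1.
Sum = 1·[1 + (-1) + (-3) + (-5)] = -8.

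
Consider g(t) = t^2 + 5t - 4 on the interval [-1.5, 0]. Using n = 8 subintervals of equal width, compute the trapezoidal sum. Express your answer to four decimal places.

-10.4912

Δt = (0 − (-1.5))/8 = 0.1875.
g(-1.5) = -9.25, g(-1.3125) = -8.83984375, g(-1.125) = -8.359375, g(-0.9375) = -7.80859375, g(-0.75) = -7.1875, g(-0.5625) = -6.49609375, g(-0.375) = -5.734375, g(-0.1875) = -4.90234375, g(0) = -4.
T_8 = (Δt/2)·[g(t_0) + 2g(t_1) + ... + 2g(t_{7}) + g(t_8)].
Sum ≈ -10.4912.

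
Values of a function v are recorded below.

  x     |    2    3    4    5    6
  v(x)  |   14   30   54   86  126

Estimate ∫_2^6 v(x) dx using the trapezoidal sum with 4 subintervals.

Δx = 1.
T_4 = (1/2)·[14 + 2·30 + 2·54 + 2·86 + 126] = 240.

240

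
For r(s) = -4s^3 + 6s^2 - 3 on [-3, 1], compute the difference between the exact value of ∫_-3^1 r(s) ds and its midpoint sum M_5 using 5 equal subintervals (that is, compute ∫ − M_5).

3.84

Exact integral: ∫_-3^1 r(s) ds = 124.
M_5 = 120.16.
Error = 124 − 120.16 = 3.84.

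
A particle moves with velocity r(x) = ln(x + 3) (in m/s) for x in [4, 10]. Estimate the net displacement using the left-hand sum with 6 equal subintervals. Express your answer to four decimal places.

Δx = (10 − 4)/6 = 1.
Left endpoints: 4, 5, 6, 7, 8, 9.
r(4) ≈ 1.9459, r(5) ≈ 2.0794, r(6) ≈ 2.1972, r(7) ≈ 2.3026, r(8) ≈ 2.3979, r(9) ≈ 2.4849.
Sum = Δx · [r(4) + r(5) + r(6) + ...].
Sum ≈ 13.4080.

13.4080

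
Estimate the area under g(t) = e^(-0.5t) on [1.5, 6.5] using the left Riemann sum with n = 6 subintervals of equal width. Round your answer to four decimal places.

Δt = (6.5 − 1.5)/6 = 5/6.
Left endpoints: 1.5, 7/3, 19/6, 4, 29/6, 17/3.
g(1.5) ≈ 0.4724, g(7/3) ≈ 0.3114, g(19/6) ≈ 0.2053, g(4) ≈ 0.1353, g(29/6) ≈ 0.0892, g(17/3) ≈ 0.0588.
Sum = Δt · [g(1.5) + g(7/3) + g(19/6) + ...].
Sum ≈ 1.0604.

1.0604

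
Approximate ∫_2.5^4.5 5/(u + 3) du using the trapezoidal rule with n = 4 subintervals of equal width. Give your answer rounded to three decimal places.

Δu = (4.5 − 2.5)/4 = 0.5.
f(2.5) = 10/11, f(3) = 5/6, f(3.5) = 10/13, f(4) = 5/7, f(4.5) = 2/3.
T_4 = (Δu/2)·[f(u_0) + 2f(u_1) + 2f(u_2) + 2f(u_3) + f(u_4)].
Sum ≈ 1.552.

1.552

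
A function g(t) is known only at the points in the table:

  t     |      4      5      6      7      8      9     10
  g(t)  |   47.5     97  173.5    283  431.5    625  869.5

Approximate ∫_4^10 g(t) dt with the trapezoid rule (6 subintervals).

Δt = 1.
T_6 = (1/2)·[47.5 + 2·97 + 2·173.5 + 2·283 + 2·431.5 + 2·625 + 869.5] = 2068.5.

2068.5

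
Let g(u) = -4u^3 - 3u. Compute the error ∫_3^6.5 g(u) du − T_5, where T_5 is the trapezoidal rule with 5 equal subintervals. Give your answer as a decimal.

Exact integral: ∫_3^6.5 g(u) du = -1753.9375.
T_5 = -1770.23.
Error = -1753.9375 − (-1770.23) = 16.2925.

16.2925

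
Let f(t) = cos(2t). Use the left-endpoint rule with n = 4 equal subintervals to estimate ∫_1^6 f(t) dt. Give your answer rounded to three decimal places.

-1.088

Δt = (6 − 1)/4 = 1.25.
Left endpoints: 1, 2.25, 3.5, 4.75.
f(1) ≈ -0.416, f(2.25) ≈ -0.211, f(3.5) ≈ 0.754, f(4.75) ≈ -0.997.
Sum = Δt · [f(1) + f(2.25) + f(3.5) + f(4.75)].
Sum ≈ -1.088.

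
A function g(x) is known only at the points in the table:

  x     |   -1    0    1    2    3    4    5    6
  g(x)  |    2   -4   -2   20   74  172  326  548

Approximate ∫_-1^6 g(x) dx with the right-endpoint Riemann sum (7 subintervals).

Δx = 1.
Sum = 1·[(-4) + (-2) + 20 + 74 + 172 + 326 + 548] = 1134.

1134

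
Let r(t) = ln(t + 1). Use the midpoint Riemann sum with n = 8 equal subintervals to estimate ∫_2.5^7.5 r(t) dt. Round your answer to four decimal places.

Δt = (7.5 − 2.5)/8 = 0.625.
Midpoints: 2.8125, 3.4375, 4.0625, 4.6875, 5.3125, 5.9375, 6.5625, 7.1875.
r(2.8125) ≈ 1.3383, r(3.4375) ≈ 1.4901, r(4.0625) ≈ 1.6219, r(4.6875) ≈ 1.7383, r(5.3125) ≈ 1.8425, r(5.9375) ≈ 1.9369, r(6.5625) ≈ 2.0232, r(7.1875) ≈ 2.1026.
Sum = Δt · [r(2.8125) + r(3.4375) + r(4.0625) + ...].
Sum ≈ 8.8086.

8.8086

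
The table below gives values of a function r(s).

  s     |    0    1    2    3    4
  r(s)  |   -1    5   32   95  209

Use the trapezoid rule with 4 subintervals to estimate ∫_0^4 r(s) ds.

236

Δs = 1.
T_4 = (1/2)·[(-1) + 2·5 + 2·32 + 2·95 + 209] = 236.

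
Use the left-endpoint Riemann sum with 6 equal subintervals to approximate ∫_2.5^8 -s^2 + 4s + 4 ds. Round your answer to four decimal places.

Δs = (8 − 2.5)/6 = 11/12.
Left endpoints: 2.5, 41/12, 13/3, 5.25, 37/6, 85/12.
f(2.5) = 7.75, f(41/12) = 863/144, f(13/3) = 23/9, f(5.25) = -2.5625, f(37/6) = -337/36, f(85/12) = -2569/144.
Sum = Δs · [f(2.5) + f(41/12) + f(13/3) + ...].
Sum ≈ -12.3432.

-12.3432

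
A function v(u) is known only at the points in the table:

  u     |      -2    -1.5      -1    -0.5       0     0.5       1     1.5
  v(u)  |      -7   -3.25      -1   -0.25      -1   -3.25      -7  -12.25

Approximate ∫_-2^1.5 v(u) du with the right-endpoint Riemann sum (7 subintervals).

-14

Δu = 0.5.
Sum = 0.5·[(-3.25) + (-1) + (-0.25) + (-1) + (-3.25) + (-7) + (-12.25)] = -14.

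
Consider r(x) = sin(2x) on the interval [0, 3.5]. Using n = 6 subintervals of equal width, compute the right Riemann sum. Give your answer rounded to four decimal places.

0.3004

Δx = (3.5 − 0)/6 = 7/12.
Right endpoints: 7/12, 7/6, 1.75, 7/3, 35/12, 3.5.
r(7/12) ≈ 0.9194, r(7/6) ≈ 0.7231, r(1.75) ≈ -0.3508, r(7/3) ≈ -0.9990, r(35/12) ≈ -0.4348, r(3.5) ≈ 0.6570.
Sum = Δx · [r(7/12) + r(7/6) + r(1.75) + ...].
Sum ≈ 0.3004.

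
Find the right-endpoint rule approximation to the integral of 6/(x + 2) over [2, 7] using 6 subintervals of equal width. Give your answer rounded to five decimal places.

4.53569

Δx = (7 − 2)/6 = 5/6.
Right endpoints: 17/6, 11/3, 4.5, 16/3, 37/6, 7.
f(17/6) = 36/29, f(11/3) = 18/17, f(4.5) = 12/13, f(16/3) = 9/11, f(37/6) = 36/49, f(7) = 2/3.
Sum = Δx · [f(17/6) + f(11/3) + f(4.5) + ...].
Sum ≈ 4.53569.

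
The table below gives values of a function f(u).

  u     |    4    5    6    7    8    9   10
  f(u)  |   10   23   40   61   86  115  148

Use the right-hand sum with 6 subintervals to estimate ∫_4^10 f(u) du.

Δu = 1.
Sum = 1·[23 + 40 + 61 + 86 + 115 + 148] = 473.

473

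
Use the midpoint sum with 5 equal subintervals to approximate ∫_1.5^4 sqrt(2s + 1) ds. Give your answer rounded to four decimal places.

Δs = (4 − 1.5)/5 = 0.5.
Midpoints: 1.75, 2.25, 2.75, 3.25, 3.75.
f(1.75) ≈ 2.1213, f(2.25) ≈ 2.3452, f(2.75) ≈ 2.5495, f(3.25) ≈ 2.7386, f(3.75) ≈ 2.9155.
Sum = Δs · [f(1.75) + f(2.25) + f(2.75) + f(3.25) + f(3.75)].
Sum ≈ 6.3351.

6.3351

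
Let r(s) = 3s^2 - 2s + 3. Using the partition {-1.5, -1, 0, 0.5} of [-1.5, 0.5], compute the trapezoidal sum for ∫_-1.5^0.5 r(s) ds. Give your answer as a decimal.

Subinterval widths: 0.5, 1, 0.5.
r(-1.5) = 12.75, r(-1) = 8, r(0) = 3, r(0.5) = 2.75.
On each subinterval the trapezoid contributes (Δs_i/2)·[r(s_{i-1}) + r(s_i)].
Sum = 12.125.

12.125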